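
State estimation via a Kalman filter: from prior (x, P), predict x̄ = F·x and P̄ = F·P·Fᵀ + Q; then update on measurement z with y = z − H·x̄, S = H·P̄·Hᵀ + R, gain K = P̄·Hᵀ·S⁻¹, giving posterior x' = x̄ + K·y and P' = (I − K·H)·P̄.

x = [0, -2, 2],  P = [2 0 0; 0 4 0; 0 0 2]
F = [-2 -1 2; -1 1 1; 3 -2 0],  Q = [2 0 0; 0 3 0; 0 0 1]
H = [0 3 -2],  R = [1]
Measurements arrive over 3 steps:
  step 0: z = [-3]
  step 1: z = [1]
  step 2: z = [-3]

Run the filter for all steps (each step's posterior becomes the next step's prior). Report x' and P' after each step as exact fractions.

step 0: x̄ = F·x = [6, 0, 4]
step 0: P̄ = F·P·Fᵀ + Q = [22 4 -4; 4 11 -14; -4 -14 35]
step 0: y = z − H·x̄ = [5]
step 0: S = H·P̄·Hᵀ + R = [408]
step 0: K = P̄·Hᵀ·S⁻¹ = [5/102; 61/408; -14/51]
step 0: x' = x̄ + K·y = [637/102, 305/408, 134/51]
step 0: P' = (I − K·H)·P̄ = [1072/51 103/102 76/51; 103/102 767/408 140/51; 76/51 140/51 217/51]
step 1: x̄ = F·x = [-3257/408, -1171/408, 3517/204]
step 1: P̄ = F·P·Fᵀ + Q = [35135/408 18133/408 -25171/204; 18133/408 12503/408 -12809/204; -25171/204 -12809/204 18929/102]
step 1: y = z − H·x̄ = [17989/408]
step 1: S = H·P̄·Hᵀ + R = [723215/408]
step 1: K = P̄·Hᵀ·S⁻¹ = [155083/723215; 17749/144643; -228286/723215]
step 1: x' = x̄ + K·y = [1064404/723215, 367426/144643, 2403082/723215]
step 1: P' = (I − K·H)·P̄ = [3331917/723215 -318031/144643 -2462774/723215; -318031/144643 571903/144643 848980/144643; -2462774/723215 848980/144643 6481493/723215]
step 2: x̄ = F·x = [840226/723215, 3175808/723215, -481048/723215]
step 2: P̄ = F·P·Fᵀ + Q = [39921557/723215 32453456/723215 -47618871/723215; 32453456/723215 31438228/723215 -39543678/723215; -47618871/723215 -39543678/723215 61230388/723215]
step 2: y = z − H·x̄ = [-2531833/144643]
step 2: S = H·P̄·Hᵀ + R = [200622591/144643]
step 2: K = P̄·Hᵀ·S⁻¹ = [4279958/22291399; 11560136/66874197; -48218362/200622591]
step 2: x' = x̄ + K·y = [-245092272/111456995, 456558152/334370985, 3552851534/1003112955]
step 2: P' = (I − K·H)·P̄ = [453499541/111456995 -129425632/111456995 -204838343/111456995; -129425632/111456995 225509444/111456995 985892158/334370985; -204838343/111456995 985892158/334370985 4557060616/1003112955]

step 0: x' = [637/102, 305/408, 134/51], P' = [1072/51 103/102 76/51; 103/102 767/408 140/51; 76/51 140/51 217/51]
step 1: x' = [1064404/723215, 367426/144643, 2403082/723215], P' = [3331917/723215 -318031/144643 -2462774/723215; -318031/144643 571903/144643 848980/144643; -2462774/723215 848980/144643 6481493/723215]
step 2: x' = [-245092272/111456995, 456558152/334370985, 3552851534/1003112955], P' = [453499541/111456995 -129425632/111456995 -204838343/111456995; -129425632/111456995 225509444/111456995 985892158/334370985; -204838343/111456995 985892158/334370985 4557060616/1003112955]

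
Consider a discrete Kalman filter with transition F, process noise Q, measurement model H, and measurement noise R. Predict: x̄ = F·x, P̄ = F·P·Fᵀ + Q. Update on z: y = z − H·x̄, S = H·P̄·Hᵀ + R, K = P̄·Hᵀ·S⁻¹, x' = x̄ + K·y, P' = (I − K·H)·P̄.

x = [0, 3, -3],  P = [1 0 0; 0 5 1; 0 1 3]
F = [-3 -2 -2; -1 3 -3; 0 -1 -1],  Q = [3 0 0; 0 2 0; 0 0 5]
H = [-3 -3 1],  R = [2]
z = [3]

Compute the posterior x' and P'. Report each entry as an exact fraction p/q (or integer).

x' = [-6213/752, 2493/376, -1539/752]
P' = [27223/752 -11559/376 12097/752; -11559/376 5091/188 -4281/376; 12097/752 -4281/376 10551/752]

x̄ = F·x = [0, 18, 0]
P̄ = F·P·Fᵀ + Q = [52 -9 20; -9 57 -6; 20 -6 15]
y = z − H·x̄ = [57]
S = H·P̄·Hᵀ + R = [752]
K = P̄·Hᵀ·S⁻¹ = [-109/752; -75/376; -27/752]
x' = x̄ + K·y = [-6213/752, 2493/376, -1539/752]
P' = (I − K·H)·P̄ = [27223/752 -11559/376 12097/752; -11559/376 5091/188 -4281/376; 12097/752 -4281/376 10551/752]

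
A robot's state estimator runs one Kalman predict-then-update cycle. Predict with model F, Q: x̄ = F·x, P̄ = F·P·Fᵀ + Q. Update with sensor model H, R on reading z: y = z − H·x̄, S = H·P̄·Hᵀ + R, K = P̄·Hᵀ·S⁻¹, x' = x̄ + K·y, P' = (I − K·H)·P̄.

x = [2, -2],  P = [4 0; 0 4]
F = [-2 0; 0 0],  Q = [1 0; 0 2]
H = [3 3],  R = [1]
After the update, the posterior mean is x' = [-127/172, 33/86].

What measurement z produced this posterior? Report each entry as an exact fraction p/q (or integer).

x̄ = F·x = [-4, 0]
P̄ = F·P·Fᵀ + Q = [17 0; 0 2]
S = H·P̄·Hᵀ + R = [172]
K = P̄·Hᵀ·S⁻¹ = [51/172; 3/86]
x' − x̄ = [561/172, 33/86] = K·y
y = (KᵀK)⁻¹·Kᵀ·(x' − x̄) = [11]
z = y + H·x̄ = [11] + [-12] = [-1]

z = [-1]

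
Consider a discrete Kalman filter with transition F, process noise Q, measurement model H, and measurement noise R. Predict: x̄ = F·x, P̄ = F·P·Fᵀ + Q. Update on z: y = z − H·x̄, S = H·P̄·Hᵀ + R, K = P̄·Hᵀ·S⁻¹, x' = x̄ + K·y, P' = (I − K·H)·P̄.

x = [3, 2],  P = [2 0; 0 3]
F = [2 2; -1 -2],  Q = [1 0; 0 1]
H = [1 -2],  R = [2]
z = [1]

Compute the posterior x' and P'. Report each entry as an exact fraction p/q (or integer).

x' = [251/147, 29/147]
P' = [278/147 86/147; 86/147 89/147]

x̄ = F·x = [10, -7]
P̄ = F·P·Fᵀ + Q = [21 -16; -16 15]
y = z − H·x̄ = [-23]
S = H·P̄·Hᵀ + R = [147]
K = P̄·Hᵀ·S⁻¹ = [53/147; -46/147]
x' = x̄ + K·y = [251/147, 29/147]
P' = (I − K·H)·P̄ = [278/147 86/147; 86/147 89/147]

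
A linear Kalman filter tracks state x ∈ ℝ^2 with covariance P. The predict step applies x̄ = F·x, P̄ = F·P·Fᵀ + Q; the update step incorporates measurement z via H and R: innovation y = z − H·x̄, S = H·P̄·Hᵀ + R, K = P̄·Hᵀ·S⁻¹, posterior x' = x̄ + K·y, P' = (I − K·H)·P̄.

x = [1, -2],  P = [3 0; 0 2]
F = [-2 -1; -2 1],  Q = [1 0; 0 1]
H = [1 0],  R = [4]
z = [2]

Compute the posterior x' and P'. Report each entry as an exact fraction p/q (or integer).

x' = [30/19, -56/19]
P' = [60/19 40/19; 40/19 185/19]

x̄ = F·x = [0, -4]
P̄ = F·P·Fᵀ + Q = [15 10; 10 15]
y = z − H·x̄ = [2]
S = H·P̄·Hᵀ + R = [19]
K = P̄·Hᵀ·S⁻¹ = [15/19; 10/19]
x' = x̄ + K·y = [30/19, -56/19]
P' = (I − K·H)·P̄ = [60/19 40/19; 40/19 185/19]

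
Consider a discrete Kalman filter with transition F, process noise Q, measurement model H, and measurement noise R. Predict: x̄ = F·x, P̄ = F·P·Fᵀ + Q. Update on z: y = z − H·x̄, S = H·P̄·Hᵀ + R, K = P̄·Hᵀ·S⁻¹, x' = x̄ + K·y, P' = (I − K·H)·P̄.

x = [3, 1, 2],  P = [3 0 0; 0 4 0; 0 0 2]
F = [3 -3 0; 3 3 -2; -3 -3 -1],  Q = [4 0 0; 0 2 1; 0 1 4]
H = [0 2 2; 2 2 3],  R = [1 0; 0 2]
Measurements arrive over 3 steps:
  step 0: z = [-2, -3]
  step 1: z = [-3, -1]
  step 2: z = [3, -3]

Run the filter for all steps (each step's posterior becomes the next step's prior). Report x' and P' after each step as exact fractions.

step 0: x' = [73/13, 144154/13013, -473423/39039], P' = [12 293/13 -296/13; 293/13 603069/13013 -599488/13013; -296/13 -599488/13013 1797350/39039]
step 1: x' = [-540634190/2644569523, -10479294839/2644569523, 6576764511/2644569523], P' = [13730932408/2644569523 24744708815/2644569523 -25045328304/2644569523; 24744708815/2644569523 55210812267/2644569523 -53828528120/2644569523; -25045328304/2644569523 -53828528120/2644569523 159320925466/7933708569]
step 2: x' = [-33553742951496/242161519732241, 1665426187249713/242161519732241, -1303932773827325/242161519732241], P' = [1212347995578776/242161519732241 2170616292229165/242161519732241 -2199606005662704/242161519732241; 2170616292229165/242161519732241 4854213815824221/242161519732241 -4730702909971288/242161519732241; -2199606005662704/242161519732241 -4730702909971288/242161519732241 14002951985342558/726484559196723]

step 0: x̄ = F·x = [6, 8, -14]
step 0: P̄ = F·P·Fᵀ + Q = [67 -9 9; -9 73 -58; 9 -58 69]
step 0: y = z − H·x̄ = [10, 11]
step 0: S = H·P̄·Hᵀ + R = [105 126; 126 523]
step 0: K = P̄·Hᵀ·S⁻¹ = [-6/13 5/13; 7162/13013 -410/1859; -2228/39039 413/1859]
step 0: x' = x̄ + K·y = [73/13, 144154/13013, -473423/39039]
step 0: P' = (I − K·H)·P̄ = [12 293/13 -296/13; 293/13 603069/13013 -599488/13013; -296/13 -599488/13013 1797350/39039]
step 1: x̄ = F·x = [-213243/13013, 2901889/39039, -211660/5577]
step 1: P̄ = F·P·Fᵀ + Q = [1605803/13013 -5841369/13013 444663/1859; -5841369/13013 75852599/39039 -5823602/5577; 444663/1859 -5823602/5577 3166613/5577]
step 1: y = z − H·x̄ = [-985885/13013, -118499/39039]
step 1: S = H·P̄·Hᵀ + R = [21997629/13013 -1329578/13013; -1329578/13013 4934381/39039]
step 1: K = P̄·Hᵀ·S⁻¹ = [-601238978/2644569523 907648767/2644569523; 2764568294/2644569523 -787271098/2644569523; -4329317788/7933708569 786606309/2644569523]
step 1: x' = x̄ + K·y = [-540634190/2644569523, -10479294839/2644569523, 6576764511/2644569523]
step 1: P' = (I − K·H)·P̄ = [13730932408/2644569523 24744708815/2644569523 -25045328304/2644569523; 24744708815/2644569523 55210812267/2644569523 -53828528120/2644569523; -25045328304/2644569523 -53828528120/2644569523 159320925466/7933708569]
step 2: x̄ = F·x = [29815981947/2644569523, -46213316109/2644569523, 26483022576/2644569523]
step 2: P̄ = F·P·Fᵀ + Q = [185649221497/2644569523 -546018117627/2644569523 286969319283/2644569523; -546018117627/2644569523 6690251332501/7933708569 -3580930530550/7933708569; 286969319283/2644569523 -3580930530550/7933708569 1968967726345/7933708569]
step 2: y = z − H·x̄ = [47394295635/2644569523, -54588107973/2644569523]
step 2: S = H·P̄·Hᵀ + R = [1999121899851/2644569523 -114359732518/2644569523; -114359732518/2644569523 980667246751/7933708569]
step 2: K = P̄·Hᵀ·S⁻¹ = [-57979426867078/242161519732241 83555279313885/242161519732241; 247021811705866/242161519732241 -71224256903546/242161519732241; -378313489142612/726484559196723 71167077037287/242161519732241]
step 2: x' = x̄ + K·y = [-33553742951496/242161519732241, 1665426187249713/242161519732241, -1303932773827325/242161519732241]
step 2: P' = (I − K·H)·P̄ = [1212347995578776/242161519732241 2170616292229165/242161519732241 -2199606005662704/242161519732241; 2170616292229165/242161519732241 4854213815824221/242161519732241 -4730702909971288/242161519732241; -2199606005662704/242161519732241 -4730702909971288/242161519732241 14002951985342558/726484559196723]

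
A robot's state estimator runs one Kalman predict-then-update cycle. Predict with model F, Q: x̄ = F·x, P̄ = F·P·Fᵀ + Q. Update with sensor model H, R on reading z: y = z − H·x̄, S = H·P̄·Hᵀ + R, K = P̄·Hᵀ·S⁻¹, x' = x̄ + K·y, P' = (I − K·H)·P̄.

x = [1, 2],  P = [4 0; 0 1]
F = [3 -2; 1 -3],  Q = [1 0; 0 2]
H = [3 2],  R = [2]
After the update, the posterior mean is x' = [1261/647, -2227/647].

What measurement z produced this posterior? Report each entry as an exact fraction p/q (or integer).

z = [-1]

x̄ = F·x = [-1, -5]
P̄ = F·P·Fᵀ + Q = [41 18; 18 15]
S = H·P̄·Hᵀ + R = [647]
K = P̄·Hᵀ·S⁻¹ = [159/647; 84/647]
x' − x̄ = [1908/647, 1008/647] = K·y
y = (KᵀK)⁻¹·Kᵀ·(x' − x̄) = [12]
z = y + H·x̄ = [12] + [-13] = [-1]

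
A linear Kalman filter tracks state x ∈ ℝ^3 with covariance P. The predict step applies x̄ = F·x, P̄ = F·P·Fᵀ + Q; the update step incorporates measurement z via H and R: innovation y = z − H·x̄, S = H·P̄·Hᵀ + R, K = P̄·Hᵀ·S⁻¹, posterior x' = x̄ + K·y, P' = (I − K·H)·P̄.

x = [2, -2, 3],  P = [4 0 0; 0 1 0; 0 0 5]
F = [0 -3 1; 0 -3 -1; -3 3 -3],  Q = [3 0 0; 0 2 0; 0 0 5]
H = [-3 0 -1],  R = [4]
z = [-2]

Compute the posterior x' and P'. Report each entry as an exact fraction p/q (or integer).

x' = [8, 7/3, -590/27]
P' = [41/4 -1/2 -119/4; -1/2 13 13/6; -119/4 13/6 9731/108]

x̄ = F·x = [9, 3, -21]
P̄ = F·P·Fᵀ + Q = [17 4 -24; 4 16 6; -24 6 95]
y = z − H·x̄ = [4]
S = H·P̄·Hᵀ + R = [108]
K = P̄·Hᵀ·S⁻¹ = [-1/4; -1/6; -23/108]
x' = x̄ + K·y = [8, 7/3, -590/27]
P' = (I − K·H)·P̄ = [41/4 -1/2 -119/4; -1/2 13 13/6; -119/4 13/6 9731/108]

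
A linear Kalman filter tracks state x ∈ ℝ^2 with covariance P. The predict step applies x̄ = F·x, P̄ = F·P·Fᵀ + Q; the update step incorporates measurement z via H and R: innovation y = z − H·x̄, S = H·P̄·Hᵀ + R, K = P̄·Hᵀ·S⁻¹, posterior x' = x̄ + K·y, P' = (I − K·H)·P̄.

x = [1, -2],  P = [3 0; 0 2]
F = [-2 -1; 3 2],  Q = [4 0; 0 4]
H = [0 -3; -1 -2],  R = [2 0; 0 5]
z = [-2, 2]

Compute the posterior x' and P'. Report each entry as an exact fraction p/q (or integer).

x̄ = F·x = [0, -1]
P̄ = F·P·Fᵀ + Q = [18 -22; -22 39]
y = z − H·x̄ = [-5, 0]
S = H·P̄·Hᵀ + R = [353 168; 168 91]
K = P̄·Hᵀ·S⁻¹ = [234/557 -1910/3899; -177/557 -16/557]
x' = x̄ + K·y = [-1170/557, 328/557]
P' = (I − K·H)·P̄ = [11734/3899 -156/557; -156/557 118/557]

x' = [-1170/557, 328/557]
P' = [11734/3899 -156/557; -156/557 118/557]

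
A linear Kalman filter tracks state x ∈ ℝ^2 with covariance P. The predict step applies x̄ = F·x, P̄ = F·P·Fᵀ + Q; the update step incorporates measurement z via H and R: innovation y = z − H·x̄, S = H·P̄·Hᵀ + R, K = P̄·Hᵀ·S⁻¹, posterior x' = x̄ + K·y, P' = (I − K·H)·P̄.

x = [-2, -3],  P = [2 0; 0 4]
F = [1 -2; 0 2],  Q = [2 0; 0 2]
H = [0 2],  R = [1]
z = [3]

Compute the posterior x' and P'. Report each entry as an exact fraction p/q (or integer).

x̄ = F·x = [4, -6]
P̄ = F·P·Fᵀ + Q = [20 -16; -16 18]
y = z − H·x̄ = [15]
S = H·P̄·Hᵀ + R = [73]
K = P̄·Hᵀ·S⁻¹ = [-32/73; 36/73]
x' = x̄ + K·y = [-188/73, 102/73]
P' = (I − K·H)·P̄ = [436/73 -16/73; -16/73 18/73]

x' = [-188/73, 102/73]
P' = [436/73 -16/73; -16/73 18/73]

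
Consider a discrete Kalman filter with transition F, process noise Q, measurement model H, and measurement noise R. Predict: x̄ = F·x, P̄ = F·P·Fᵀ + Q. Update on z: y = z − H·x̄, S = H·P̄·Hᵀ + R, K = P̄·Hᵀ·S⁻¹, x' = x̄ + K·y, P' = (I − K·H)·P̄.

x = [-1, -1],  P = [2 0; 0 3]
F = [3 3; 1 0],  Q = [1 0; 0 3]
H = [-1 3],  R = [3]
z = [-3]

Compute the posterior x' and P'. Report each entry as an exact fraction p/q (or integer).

x̄ = F·x = [-6, -1]
P̄ = F·P·Fᵀ + Q = [46 6; 6 5]
y = z − H·x̄ = [-6]
S = H·P̄·Hᵀ + R = [58]
K = P̄·Hᵀ·S⁻¹ = [-14/29; 9/58]
x' = x̄ + K·y = [-90/29, -56/29]
P' = (I − K·H)·P̄ = [942/29 300/29; 300/29 209/58]

x' = [-90/29, -56/29]
P' = [942/29 300/29; 300/29 209/58]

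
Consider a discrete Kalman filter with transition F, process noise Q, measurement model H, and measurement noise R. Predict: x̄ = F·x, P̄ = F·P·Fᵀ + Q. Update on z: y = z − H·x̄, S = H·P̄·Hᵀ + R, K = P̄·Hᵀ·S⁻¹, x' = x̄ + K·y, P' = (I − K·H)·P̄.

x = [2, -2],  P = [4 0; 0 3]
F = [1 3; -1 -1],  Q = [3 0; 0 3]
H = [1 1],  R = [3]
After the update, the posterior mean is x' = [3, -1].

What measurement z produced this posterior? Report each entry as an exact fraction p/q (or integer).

z = [3]

x̄ = F·x = [-4, 0]
P̄ = F·P·Fᵀ + Q = [34 -13; -13 10]
S = H·P̄·Hᵀ + R = [21]
K = P̄·Hᵀ·S⁻¹ = [1; -1/7]
x' − x̄ = [7, -1] = K·y
y = (KᵀK)⁻¹·Kᵀ·(x' − x̄) = [7]
z = y + H·x̄ = [7] + [-4] = [3]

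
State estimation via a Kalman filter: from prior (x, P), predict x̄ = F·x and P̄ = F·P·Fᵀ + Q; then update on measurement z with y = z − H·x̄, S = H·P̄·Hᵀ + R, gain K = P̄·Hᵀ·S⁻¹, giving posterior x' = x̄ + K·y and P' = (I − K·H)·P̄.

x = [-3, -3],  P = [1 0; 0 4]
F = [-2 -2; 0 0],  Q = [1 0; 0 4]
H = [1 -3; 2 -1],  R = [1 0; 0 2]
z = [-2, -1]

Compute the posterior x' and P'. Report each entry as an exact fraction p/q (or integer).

x̄ = F·x = [12, 0]
P̄ = F·P·Fᵀ + Q = [21 0; 0 4]
y = z − H·x̄ = [-14, -25]
S = H·P̄·Hᵀ + R = [58 54; 54 90]
K = P̄·Hᵀ·S⁻¹ = [-21/128 217/384; -3/8 13/72]
x' = x̄ + K·y = [65/384, 53/72]
P' = (I − K·H)·P̄ = [91/128 7/24; 7/24 2/9]

x' = [65/384, 53/72]
P' = [91/128 7/24; 7/24 2/9]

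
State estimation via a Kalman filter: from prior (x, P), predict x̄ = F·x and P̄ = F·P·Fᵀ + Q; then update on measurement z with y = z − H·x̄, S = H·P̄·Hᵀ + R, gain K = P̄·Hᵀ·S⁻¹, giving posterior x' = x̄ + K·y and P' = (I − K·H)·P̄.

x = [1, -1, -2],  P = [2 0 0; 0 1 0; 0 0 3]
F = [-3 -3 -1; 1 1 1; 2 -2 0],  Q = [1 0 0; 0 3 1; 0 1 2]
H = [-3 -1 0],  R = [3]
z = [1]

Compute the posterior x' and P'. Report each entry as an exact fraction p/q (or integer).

x' = [11/73, -101/73, 317/73]
P' = [76/73 -147/73 -33/73; -147/73 414/73 84/73; -33/73 84/73 947/73]

x̄ = F·x = [2, -2, 4]
P̄ = F·P·Fᵀ + Q = [31 -12 -6; -12 9 3; -6 3 14]
y = z − H·x̄ = [5]
S = H·P̄·Hᵀ + R = [219]
K = P̄·Hᵀ·S⁻¹ = [-27/73; 9/73; 5/73]
x' = x̄ + K·y = [11/73, -101/73, 317/73]
P' = (I − K·H)·P̄ = [76/73 -147/73 -33/73; -147/73 414/73 84/73; -33/73 84/73 947/73]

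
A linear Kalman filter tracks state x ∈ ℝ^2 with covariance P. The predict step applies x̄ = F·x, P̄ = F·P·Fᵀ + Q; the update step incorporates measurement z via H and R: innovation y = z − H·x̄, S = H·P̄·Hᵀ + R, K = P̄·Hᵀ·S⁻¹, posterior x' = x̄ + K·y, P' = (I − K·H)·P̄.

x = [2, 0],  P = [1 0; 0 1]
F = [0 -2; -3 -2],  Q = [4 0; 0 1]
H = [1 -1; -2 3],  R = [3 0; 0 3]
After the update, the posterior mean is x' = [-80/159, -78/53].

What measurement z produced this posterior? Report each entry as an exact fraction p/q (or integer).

z = [1, -3]

x̄ = F·x = [0, -6]
P̄ = F·P·Fᵀ + Q = [8 4; 4 14]
S = H·P̄·Hᵀ + R = [17 -38; -38 113]
K = P̄·Hᵀ·S⁻¹ = [100/159 28/159; 18/53 22/53]
x' − x̄ = [-80/159, 240/53] = K·y
y = (KᵀK)⁻¹·Kᵀ·(x' − x̄) = [-5, 15]
z = y + H·x̄ = [-5, 15] + [6, -18] = [1, -3]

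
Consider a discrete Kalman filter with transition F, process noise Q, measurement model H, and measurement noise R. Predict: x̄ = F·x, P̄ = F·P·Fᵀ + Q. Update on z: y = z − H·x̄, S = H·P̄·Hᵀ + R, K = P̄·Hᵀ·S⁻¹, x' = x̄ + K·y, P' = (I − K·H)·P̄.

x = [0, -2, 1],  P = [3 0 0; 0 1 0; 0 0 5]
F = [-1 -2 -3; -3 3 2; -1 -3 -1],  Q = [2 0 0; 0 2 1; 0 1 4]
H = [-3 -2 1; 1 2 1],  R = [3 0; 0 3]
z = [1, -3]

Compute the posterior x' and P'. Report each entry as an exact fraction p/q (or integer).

x̄ = F·x = [1, -4, 5]
P̄ = F·P·Fᵀ + Q = [54 -27 24; -27 58 -9; 24 -9 21]
y = z − H·x̄ = [-9, -1]
S = H·P̄·Hᵀ + R = [310 -205; -205 214]
K = P̄·Hᵀ·S⁻¹ = [-4352/8105 -652/1621; 2328/8105 1052/1621; -509/8105 107/1621]
x' = x̄ + K·y = [50533/8105, -58632/8105, 44571/8105]
P' = (I − K·H)·P̄ = [150342/8105 -149523/8105 138924/8105; -149523/8105 151722/8105 -138141/8105; 138924/8105 -138141/8105 138963/8105]

x' = [50533/8105, -58632/8105, 44571/8105]
P' = [150342/8105 -149523/8105 138924/8105; -149523/8105 151722/8105 -138141/8105; 138924/8105 -138141/8105 138963/8105]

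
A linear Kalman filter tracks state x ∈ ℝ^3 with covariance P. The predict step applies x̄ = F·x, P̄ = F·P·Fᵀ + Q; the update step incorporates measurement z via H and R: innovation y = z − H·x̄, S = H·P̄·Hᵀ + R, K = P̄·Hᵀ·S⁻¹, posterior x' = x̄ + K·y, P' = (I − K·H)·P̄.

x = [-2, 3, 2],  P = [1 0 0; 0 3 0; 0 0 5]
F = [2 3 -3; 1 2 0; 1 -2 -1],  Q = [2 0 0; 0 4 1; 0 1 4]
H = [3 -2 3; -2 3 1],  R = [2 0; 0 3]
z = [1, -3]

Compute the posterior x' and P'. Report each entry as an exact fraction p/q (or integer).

x' = [53384/9241, 34586/9241, -27815/9241]
P' = [1663778/64687 1342591/64687 -764126/64687; 1342591/64687 1098231/64687 -610747/64687; -764126/64687 -610747/64687 366452/64687]

x̄ = F·x = [-1, 4, -10]
P̄ = F·P·Fᵀ + Q = [78 20 -1; 20 17 -10; -1 -10 22]
y = z − H·x̄ = [42, -7]
S = H·P̄·Hᵀ + R = [832 -311; -311 194]
K = P̄·Hᵀ·S⁻¹ = [6887/64687 -21303/64687; -465/64687 -412/64687; 14236/64687 20821/64687]
x' = x̄ + K·y = [53384/9241, 34586/9241, -27815/9241]
P' = (I − K·H)·P̄ = [1663778/64687 1342591/64687 -764126/64687; 1342591/64687 1098231/64687 -610747/64687; -764126/64687 -610747/64687 366452/64687]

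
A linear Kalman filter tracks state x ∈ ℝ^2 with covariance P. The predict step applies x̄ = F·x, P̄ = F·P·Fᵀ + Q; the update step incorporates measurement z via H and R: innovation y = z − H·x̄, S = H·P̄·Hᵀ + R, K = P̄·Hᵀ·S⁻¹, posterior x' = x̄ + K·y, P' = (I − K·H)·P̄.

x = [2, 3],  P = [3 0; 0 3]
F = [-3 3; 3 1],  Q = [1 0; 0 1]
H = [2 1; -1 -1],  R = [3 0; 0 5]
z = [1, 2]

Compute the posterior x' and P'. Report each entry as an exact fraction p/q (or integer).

x̄ = F·x = [3, 9]
P̄ = F·P·Fᵀ + Q = [55 -18; -18 31]
y = z − H·x̄ = [-14, 14]
S = H·P̄·Hᵀ + R = [182 -87; -87 55]
K = P̄·Hᵀ·S⁻¹ = [1841/2441 1270/2441; -1406/2441 -2801/2441]
x' = x̄ + K·y = [-671/2441, 2439/2441]
P' = (I − K·H)·P̄ = [11873/2441 -18223/2441; -18223/2441 32228/2441]

x' = [-671/2441, 2439/2441]
P' = [11873/2441 -18223/2441; -18223/2441 32228/2441]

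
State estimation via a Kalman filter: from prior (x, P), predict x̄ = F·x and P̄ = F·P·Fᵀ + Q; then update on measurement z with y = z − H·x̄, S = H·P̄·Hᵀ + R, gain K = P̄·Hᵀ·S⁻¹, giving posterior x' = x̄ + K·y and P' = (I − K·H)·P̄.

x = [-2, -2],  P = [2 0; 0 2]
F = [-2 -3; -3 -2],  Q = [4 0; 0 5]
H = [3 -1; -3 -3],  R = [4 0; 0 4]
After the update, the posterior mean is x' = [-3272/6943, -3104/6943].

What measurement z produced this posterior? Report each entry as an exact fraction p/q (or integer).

z = [-1, 3]

x̄ = F·x = [10, 10]
P̄ = F·P·Fᵀ + Q = [30 24; 24 31]
S = H·P̄·Hᵀ + R = [161 -321; -321 985]
K = P̄·Hᵀ·S⁻¹ = [1626/6943 -612/6943; -3145/13886 -3351/13886]
x' − x̄ = [-72702/6943, -72534/6943] = K·y
y = (KᵀK)⁻¹·Kᵀ·(x' − x̄) = [-21, 63]
z = y + H·x̄ = [-21, 63] + [20, -60] = [-1, 3]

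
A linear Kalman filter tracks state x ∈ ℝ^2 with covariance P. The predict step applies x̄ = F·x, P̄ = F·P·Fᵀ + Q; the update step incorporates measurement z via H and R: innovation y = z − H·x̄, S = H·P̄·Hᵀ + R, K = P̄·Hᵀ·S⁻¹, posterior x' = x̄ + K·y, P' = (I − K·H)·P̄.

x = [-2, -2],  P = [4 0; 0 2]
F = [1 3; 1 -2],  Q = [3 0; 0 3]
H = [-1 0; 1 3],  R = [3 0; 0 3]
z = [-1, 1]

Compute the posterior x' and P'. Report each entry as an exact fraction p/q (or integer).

x̄ = F·x = [-8, 2]
P̄ = F·P·Fᵀ + Q = [25 -8; -8 15]
y = z − H·x̄ = [-9, 3]
S = H·P̄·Hᵀ + R = [28 -1; -1 115]
K = P̄·Hᵀ·S⁻¹ = [-958/1073 1/1073; 11/37 12/37]
x' = x̄ + K·y = [41/1073, 11/37]
P' = (I − K·H)·P̄ = [2874/1073 -33/37; -33/37 23/37]

x' = [41/1073, 11/37]
P' = [2874/1073 -33/37; -33/37 23/37]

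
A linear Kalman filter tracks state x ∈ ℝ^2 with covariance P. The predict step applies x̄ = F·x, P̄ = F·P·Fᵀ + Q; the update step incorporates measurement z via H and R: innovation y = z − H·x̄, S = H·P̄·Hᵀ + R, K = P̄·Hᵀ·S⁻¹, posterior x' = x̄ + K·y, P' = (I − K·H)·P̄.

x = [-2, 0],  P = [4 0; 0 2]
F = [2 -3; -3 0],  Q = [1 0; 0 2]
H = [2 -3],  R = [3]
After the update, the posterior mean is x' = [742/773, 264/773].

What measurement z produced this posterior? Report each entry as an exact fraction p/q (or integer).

z = [1]

x̄ = F·x = [-4, 6]
P̄ = F·P·Fᵀ + Q = [35 -24; -24 38]
S = H·P̄·Hᵀ + R = [773]
K = P̄·Hᵀ·S⁻¹ = [142/773; -162/773]
x' − x̄ = [3834/773, -4374/773] = K·y
y = (KᵀK)⁻¹·Kᵀ·(x' − x̄) = [27]
z = y + H·x̄ = [27] + [-26] = [1]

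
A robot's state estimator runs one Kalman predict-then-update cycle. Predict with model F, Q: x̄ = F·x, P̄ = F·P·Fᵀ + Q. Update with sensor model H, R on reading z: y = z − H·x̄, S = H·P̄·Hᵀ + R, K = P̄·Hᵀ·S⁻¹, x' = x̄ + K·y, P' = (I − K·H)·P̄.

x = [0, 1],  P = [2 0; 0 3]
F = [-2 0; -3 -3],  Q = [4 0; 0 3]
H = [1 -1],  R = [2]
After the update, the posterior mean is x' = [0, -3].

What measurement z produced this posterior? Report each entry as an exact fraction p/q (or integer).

x̄ = F·x = [0, -3]
P̄ = F·P·Fᵀ + Q = [12 12; 12 48]
S = H·P̄·Hᵀ + R = [38]
K = P̄·Hᵀ·S⁻¹ = [0; -18/19]
x' − x̄ = [0, 0] = K·y
y = (KᵀK)⁻¹·Kᵀ·(x' − x̄) = [0]
z = y + H·x̄ = [0] + [3] = [3]

z = [3]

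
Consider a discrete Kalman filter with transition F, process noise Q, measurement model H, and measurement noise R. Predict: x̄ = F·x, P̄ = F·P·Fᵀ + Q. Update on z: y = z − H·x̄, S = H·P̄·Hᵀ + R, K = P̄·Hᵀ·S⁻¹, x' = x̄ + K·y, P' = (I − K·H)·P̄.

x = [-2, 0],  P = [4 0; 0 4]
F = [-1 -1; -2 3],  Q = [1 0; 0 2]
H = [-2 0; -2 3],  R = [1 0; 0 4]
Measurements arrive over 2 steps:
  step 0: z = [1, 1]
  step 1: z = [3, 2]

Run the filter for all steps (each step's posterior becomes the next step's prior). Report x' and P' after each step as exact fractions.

step 0: x' = [-3587/8819, 921/8819], P' = [2133/8819 1402/8819; 1402/8819 4808/8819]
step 1: x' = [-2667230/2230363, 96836/2230363], P' = [467364/2230363 263704/2230363; 263704/2230363 1061316/2230363]

step 0: x̄ = F·x = [2, 4]
step 0: P̄ = F·P·Fᵀ + Q = [9 -4; -4 54]
step 0: y = z − H·x̄ = [5, -7]
step 0: S = H·P̄·Hᵀ + R = [37 60; 60 574]
step 0: K = P̄·Hᵀ·S⁻¹ = [-4266/8819 -15/8819; -2804/8819 2905/8819]
step 0: x' = x̄ + K·y = [-3587/8819, 921/8819]
step 0: P' = (I − K·H)·P̄ = [2133/8819 1402/8819; 1402/8819 4808/8819]
step 1: x̄ = F·x = [2666/8819, 9937/8819]
step 1: P̄ = F·P·Fᵀ + Q = [18564/8819 -11560/8819; -11560/8819 52618/8819]
step 1: y = z − H·x̄ = [31789/8819, -6841/8819]
step 1: S = H·P̄·Hᵀ + R = [83075/8819 143616/8819; 143616/8819 721814/8819]
step 1: K = P̄·Hᵀ·S⁻¹ = [-934728/2230363 -35904/2230363; -527408/2230363 664135/2230363]
step 1: x' = x̄ + K·y = [-2667230/2230363, 96836/2230363]
step 1: P' = (I − K·H)·P̄ = [467364/2230363 263704/2230363; 263704/2230363 1061316/2230363]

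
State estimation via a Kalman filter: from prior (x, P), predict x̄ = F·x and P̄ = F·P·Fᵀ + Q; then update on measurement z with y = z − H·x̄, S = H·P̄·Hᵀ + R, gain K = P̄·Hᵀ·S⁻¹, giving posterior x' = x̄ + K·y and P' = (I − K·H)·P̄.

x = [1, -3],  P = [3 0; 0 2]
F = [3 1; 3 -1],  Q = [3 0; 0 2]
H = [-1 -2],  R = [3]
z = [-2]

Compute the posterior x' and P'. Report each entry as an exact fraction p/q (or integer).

x̄ = F·x = [0, 6]
P̄ = F·P·Fᵀ + Q = [32 25; 25 31]
y = z − H·x̄ = [10]
S = H·P̄·Hᵀ + R = [259]
K = P̄·Hᵀ·S⁻¹ = [-82/259; -87/259]
x' = x̄ + K·y = [-820/259, 684/259]
P' = (I − K·H)·P̄ = [1564/259 -659/259; -659/259 460/259]

x' = [-820/259, 684/259]
P' = [1564/259 -659/259; -659/259 460/259]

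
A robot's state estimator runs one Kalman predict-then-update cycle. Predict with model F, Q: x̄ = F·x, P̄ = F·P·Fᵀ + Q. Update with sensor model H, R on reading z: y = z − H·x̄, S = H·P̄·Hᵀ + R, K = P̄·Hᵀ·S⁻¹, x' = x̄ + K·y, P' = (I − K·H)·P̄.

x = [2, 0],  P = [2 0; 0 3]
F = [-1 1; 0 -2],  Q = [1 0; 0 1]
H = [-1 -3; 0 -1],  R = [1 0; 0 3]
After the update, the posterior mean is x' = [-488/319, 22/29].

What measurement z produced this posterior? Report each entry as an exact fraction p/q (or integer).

x̄ = F·x = [-2, 0]
P̄ = F·P·Fᵀ + Q = [6 -6; -6 13]
S = H·P̄·Hᵀ + R = [88 33; 33 16]
K = P̄·Hᵀ·S⁻¹ = [-6/319 12/29; -9/29 -5/29]
x' − x̄ = [150/319, 22/29] = K·y
y = (KᵀK)⁻¹·Kᵀ·(x' − x̄) = [-3, 1]
z = y + H·x̄ = [-3, 1] + [2, 0] = [-1, 1]

z = [-1, 1]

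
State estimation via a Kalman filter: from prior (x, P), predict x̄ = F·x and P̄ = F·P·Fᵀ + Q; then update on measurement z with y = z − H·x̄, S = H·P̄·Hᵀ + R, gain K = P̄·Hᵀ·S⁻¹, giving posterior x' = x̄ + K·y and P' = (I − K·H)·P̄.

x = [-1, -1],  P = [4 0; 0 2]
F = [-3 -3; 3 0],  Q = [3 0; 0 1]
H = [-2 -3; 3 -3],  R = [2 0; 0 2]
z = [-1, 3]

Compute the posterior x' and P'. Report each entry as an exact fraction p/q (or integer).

x̄ = F·x = [6, -3]
P̄ = F·P·Fᵀ + Q = [57 -36; -36 37]
y = z − H·x̄ = [2, -24]
S = H·P̄·Hᵀ + R = [131 99; 99 1496]
K = P̄·Hᵀ·S⁻¹ = [-3327/16925 37143/186175; -3333/16925 -24828/186175]
x' = x̄ + K·y = [152424/186175, -35979/186175]
P' = (I − K·H)·P̄ = [29496/186175 4734/186175; 4734/186175 21286/186175]

x' = [152424/186175, -35979/186175]
P' = [29496/186175 4734/186175; 4734/186175 21286/186175]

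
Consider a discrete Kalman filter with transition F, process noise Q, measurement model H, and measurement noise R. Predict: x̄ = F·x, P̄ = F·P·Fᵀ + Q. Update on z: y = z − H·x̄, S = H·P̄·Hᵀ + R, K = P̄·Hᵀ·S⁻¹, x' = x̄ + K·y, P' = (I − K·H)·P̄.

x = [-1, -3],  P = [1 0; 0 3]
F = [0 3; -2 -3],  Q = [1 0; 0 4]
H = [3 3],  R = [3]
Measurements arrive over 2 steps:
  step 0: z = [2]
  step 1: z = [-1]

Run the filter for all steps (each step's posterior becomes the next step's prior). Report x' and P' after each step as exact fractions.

step 0: x' = [-64/7, 69/7], P' = [781/28 -195/7; -195/7 197/7]
step 1: x' = [6854/2455, -7542/2455], P' = [30559/2455 -29382/2455; -29382/2455 29021/2455]

step 0: x̄ = F·x = [-9, 11]
step 0: P̄ = F·P·Fᵀ + Q = [28 -27; -27 35]
step 0: y = z − H·x̄ = [-4]
step 0: S = H·P̄·Hᵀ + R = [84]
step 0: K = P̄·Hᵀ·S⁻¹ = [1/28; 2/7]
step 0: x' = x̄ + K·y = [-64/7, 69/7]
step 0: P' = (I − K·H)·P̄ = [781/28 -195/7; -195/7 197/7]
step 1: x̄ = F·x = [207/7, -79/7]
step 1: P̄ = F·P·Fᵀ + Q = [1780/7 -603/7; -603/7 242/7]
step 1: y = z − H·x̄ = [-391/7]
step 1: S = H·P̄·Hᵀ + R = [7365/7]
step 1: K = P̄·Hᵀ·S⁻¹ = [1177/2455; -361/2455]
step 1: x' = x̄ + K·y = [6854/2455, -7542/2455]
step 1: P' = (I − K·H)·P̄ = [30559/2455 -29382/2455; -29382/2455 29021/2455]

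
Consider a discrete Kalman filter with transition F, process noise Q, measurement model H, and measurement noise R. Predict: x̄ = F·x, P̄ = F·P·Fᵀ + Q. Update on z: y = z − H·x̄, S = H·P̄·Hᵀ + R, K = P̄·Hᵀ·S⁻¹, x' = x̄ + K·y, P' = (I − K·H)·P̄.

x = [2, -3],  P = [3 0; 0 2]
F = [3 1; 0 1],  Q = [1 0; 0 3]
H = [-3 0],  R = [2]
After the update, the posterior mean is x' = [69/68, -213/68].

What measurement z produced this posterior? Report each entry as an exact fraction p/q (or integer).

z = [-3]

x̄ = F·x = [3, -3]
P̄ = F·P·Fᵀ + Q = [30 2; 2 5]
S = H·P̄·Hᵀ + R = [272]
K = P̄·Hᵀ·S⁻¹ = [-45/136; -3/136]
x' − x̄ = [-135/68, -9/68] = K·y
y = (KᵀK)⁻¹·Kᵀ·(x' − x̄) = [6]
z = y + H·x̄ = [6] + [-9] = [-3]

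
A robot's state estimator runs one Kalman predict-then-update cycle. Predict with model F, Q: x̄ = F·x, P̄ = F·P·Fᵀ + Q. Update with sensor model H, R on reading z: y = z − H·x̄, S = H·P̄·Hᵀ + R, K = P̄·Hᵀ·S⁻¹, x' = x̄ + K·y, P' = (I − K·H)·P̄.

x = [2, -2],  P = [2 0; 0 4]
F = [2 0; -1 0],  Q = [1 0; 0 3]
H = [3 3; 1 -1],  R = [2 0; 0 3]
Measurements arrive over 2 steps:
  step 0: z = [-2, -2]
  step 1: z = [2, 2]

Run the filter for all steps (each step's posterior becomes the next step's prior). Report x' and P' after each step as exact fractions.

step 0: x̄ = F·x = [4, -2]
step 0: P̄ = F·P·Fᵀ + Q = [9 -4; -4 5]
step 0: y = z − H·x̄ = [-8, -8]
step 0: S = H·P̄·Hᵀ + R = [56 12; 12 25]
step 0: K = P̄·Hᵀ·S⁻¹ = [219/1256 137/314; 183/1256 -135/314]
step 0: x' = x̄ + K·y = [-139/157, 43/157]
step 0: P' = (I − K·H)·P̄ = [895/1256 -749/1256; -749/1256 871/1256]
step 1: x̄ = F·x = [-278/157, 139/157]
step 1: P̄ = F·P·Fᵀ + Q = [1209/314 -895/628; -895/628 4663/1256]
step 1: y = z − H·x̄ = [731/157, 731/157]
step 1: S = H·P̄·Hᵀ + R = [55783/1256 519/1256; 519/1256 16847/1256]
step 1: K = P̄·Hᵀ·S⁻¹ = [119832/748015 290506/748015; 23655/149603 -58032/149603]
step 1: x' = x̄ + K·y = [586044/748015, -27610/149603]
step 1: P' = (I − K·H)·P̄ = [475703/748015 -79163/149603; -79163/149603 94933/149603]

step 0: x' = [-139/157, 43/157], P' = [895/1256 -749/1256; -749/1256 871/1256]
step 1: x' = [586044/748015, -27610/149603], P' = [475703/748015 -79163/149603; -79163/149603 94933/149603]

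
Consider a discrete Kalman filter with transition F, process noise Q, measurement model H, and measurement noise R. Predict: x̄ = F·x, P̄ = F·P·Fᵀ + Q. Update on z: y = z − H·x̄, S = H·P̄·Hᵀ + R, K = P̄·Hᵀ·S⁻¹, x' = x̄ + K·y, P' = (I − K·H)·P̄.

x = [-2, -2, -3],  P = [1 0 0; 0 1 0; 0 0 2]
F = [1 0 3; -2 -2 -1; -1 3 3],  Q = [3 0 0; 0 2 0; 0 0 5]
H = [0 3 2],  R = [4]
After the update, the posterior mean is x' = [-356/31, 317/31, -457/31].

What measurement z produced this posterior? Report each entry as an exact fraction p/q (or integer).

x̄ = F·x = [-11, 11, -13]
P̄ = F·P·Fᵀ + Q = [22 -8 17; -8 12 -10; 17 -10 33]
S = H·P̄·Hᵀ + R = [124]
K = P̄·Hᵀ·S⁻¹ = [5/62; 4/31; 9/31]
x' − x̄ = [-15/31, -24/31, -54/31] = K·y
y = (KᵀK)⁻¹·Kᵀ·(x' − x̄) = [-6]
z = y + H·x̄ = [-6] + [7] = [1]

z = [1]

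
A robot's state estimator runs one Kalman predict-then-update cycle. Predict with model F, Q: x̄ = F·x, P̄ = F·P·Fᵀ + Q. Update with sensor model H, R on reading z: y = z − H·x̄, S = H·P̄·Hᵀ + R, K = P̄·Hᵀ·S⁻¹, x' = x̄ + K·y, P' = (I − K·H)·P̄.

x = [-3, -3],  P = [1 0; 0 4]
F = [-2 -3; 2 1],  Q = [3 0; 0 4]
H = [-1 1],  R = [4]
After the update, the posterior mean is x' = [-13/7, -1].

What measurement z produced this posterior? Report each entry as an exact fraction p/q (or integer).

x̄ = F·x = [15, -9]
P̄ = F·P·Fᵀ + Q = [43 -16; -16 12]
S = H·P̄·Hᵀ + R = [91]
K = P̄·Hᵀ·S⁻¹ = [-59/91; 4/13]
x' − x̄ = [-118/7, 8] = K·y
y = (KᵀK)⁻¹·Kᵀ·(x' − x̄) = [26]
z = y + H·x̄ = [26] + [-24] = [2]

z = [2]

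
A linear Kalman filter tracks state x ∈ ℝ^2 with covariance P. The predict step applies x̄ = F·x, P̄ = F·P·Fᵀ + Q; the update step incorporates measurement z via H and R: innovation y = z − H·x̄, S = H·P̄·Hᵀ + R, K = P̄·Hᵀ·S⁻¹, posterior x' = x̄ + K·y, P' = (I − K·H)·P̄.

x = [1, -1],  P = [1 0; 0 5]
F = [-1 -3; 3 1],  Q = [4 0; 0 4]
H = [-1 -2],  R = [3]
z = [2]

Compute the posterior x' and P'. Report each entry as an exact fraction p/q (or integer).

x̄ = F·x = [2, 2]
P̄ = F·P·Fᵀ + Q = [50 -18; -18 18]
y = z − H·x̄ = [8]
S = H·P̄·Hᵀ + R = [53]
K = P̄·Hᵀ·S⁻¹ = [-14/53; -18/53]
x' = x̄ + K·y = [-6/53, -38/53]
P' = (I − K·H)·P̄ = [2454/53 -1206/53; -1206/53 630/53]

x' = [-6/53, -38/53]
P' = [2454/53 -1206/53; -1206/53 630/53]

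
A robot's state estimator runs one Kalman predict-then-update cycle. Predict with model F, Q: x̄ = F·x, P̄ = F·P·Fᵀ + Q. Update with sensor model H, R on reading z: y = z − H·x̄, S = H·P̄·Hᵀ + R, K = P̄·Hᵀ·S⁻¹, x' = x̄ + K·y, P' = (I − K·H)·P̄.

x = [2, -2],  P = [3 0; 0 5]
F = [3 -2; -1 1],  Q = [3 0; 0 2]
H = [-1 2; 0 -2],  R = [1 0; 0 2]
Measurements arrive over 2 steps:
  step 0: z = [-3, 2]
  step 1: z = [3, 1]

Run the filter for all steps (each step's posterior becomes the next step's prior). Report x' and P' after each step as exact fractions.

step 0: x' = [238/155, -127/155], P' = [884/465 259/465; 259/465 149/465]
step 1: x' = [-64780/26659, 109/26659], P' = [99011/53318 29069/53318; 29069/53318 16807/53318]

step 0: x̄ = F·x = [10, -4]
step 0: P̄ = F·P·Fᵀ + Q = [50 -19; -19 10]
step 0: y = z − H·x̄ = [15, -6]
step 0: S = H·P̄·Hᵀ + R = [167 -78; -78 42]
step 0: K = P̄·Hᵀ·S⁻¹ = [-122/155 -259/465; 13/155 -149/465]
step 0: x' = x̄ + K·y = [238/155, -127/155]
step 0: P' = (I − K·H)·P̄ = [884/465 259/465; 259/465 149/465]
step 1: x̄ = F·x = [968/155, -73/31]
step 1: P̄ = F·P·Fᵀ + Q = [6839/465 -331/93; -331/93 289/93]
step 1: y = z − H·x̄ = [2163/155, -115/31]
step 1: S = H·P̄·Hᵀ + R = [6568/155 -606/31; -606/31 1342/93]
step 1: K = P̄·Hᵀ·S⁻¹ = [-40873/53318 -29069/53318; 4545/53318 -16807/53318]
step 1: x' = x̄ + K·y = [-64780/26659, 109/26659]
step 1: P' = (I − K·H)·P̄ = [99011/53318 29069/53318; 29069/53318 16807/53318]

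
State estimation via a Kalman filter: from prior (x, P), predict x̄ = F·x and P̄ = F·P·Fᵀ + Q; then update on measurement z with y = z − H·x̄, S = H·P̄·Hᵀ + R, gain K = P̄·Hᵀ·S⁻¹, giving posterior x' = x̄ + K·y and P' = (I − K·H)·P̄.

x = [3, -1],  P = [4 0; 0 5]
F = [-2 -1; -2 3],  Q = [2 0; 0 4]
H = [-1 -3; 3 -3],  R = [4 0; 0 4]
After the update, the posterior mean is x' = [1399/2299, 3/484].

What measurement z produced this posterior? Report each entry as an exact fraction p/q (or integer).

z = [-1, 2]

x̄ = F·x = [-5, -9]
P̄ = F·P·Fᵀ + Q = [23 1; 1 65]
S = H·P̄·Hᵀ + R = [618 510; 510 778]
K = P̄·Hᵀ·S⁻¹ = [-1684/6897 563/2299; -359/1452 -41/484]
x' − x̄ = [12894/2299, 4359/484] = K·y
y = (KᵀK)⁻¹·Kᵀ·(x' − x̄) = [-33, -10]
z = y + H·x̄ = [-33, -10] + [32, 12] = [-1, 2]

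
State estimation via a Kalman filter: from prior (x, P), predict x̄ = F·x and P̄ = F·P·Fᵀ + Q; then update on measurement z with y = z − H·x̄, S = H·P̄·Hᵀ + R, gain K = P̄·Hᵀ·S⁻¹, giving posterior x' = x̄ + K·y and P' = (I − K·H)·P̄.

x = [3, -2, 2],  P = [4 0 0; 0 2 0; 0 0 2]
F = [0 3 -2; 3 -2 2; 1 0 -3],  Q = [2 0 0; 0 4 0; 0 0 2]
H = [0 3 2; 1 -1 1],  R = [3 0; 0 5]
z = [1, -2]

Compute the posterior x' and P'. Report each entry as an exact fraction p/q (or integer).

x' = [-2214/1831, 4309/5493, -1125/1831]
P' = [64532/9155 3844/1831 -28332/9155; 3844/1831 2648/1831 -3376/1831; -28332/9155 -3376/1831 27672/9155]

x̄ = F·x = [-10, 17, -3]
P̄ = F·P·Fᵀ + Q = [28 -20 12; -20 56 0; 12 0 24]
y = z − H·x̄ = [-44, 28]
S = H·P̄·Hᵀ + R = [603 -156; -156 177]
K = P̄·Hᵀ·S⁻¹ = [332/9155 3396/9155; 1192/5493 -436/1831; 1568/9155 3244/9155]
x' = x̄ + K·y = [-2214/1831, 4309/5493, -1125/1831]
P' = (I − K·H)·P̄ = [64532/9155 3844/1831 -28332/9155; 3844/1831 2648/1831 -3376/1831; -28332/9155 -3376/1831 27672/9155]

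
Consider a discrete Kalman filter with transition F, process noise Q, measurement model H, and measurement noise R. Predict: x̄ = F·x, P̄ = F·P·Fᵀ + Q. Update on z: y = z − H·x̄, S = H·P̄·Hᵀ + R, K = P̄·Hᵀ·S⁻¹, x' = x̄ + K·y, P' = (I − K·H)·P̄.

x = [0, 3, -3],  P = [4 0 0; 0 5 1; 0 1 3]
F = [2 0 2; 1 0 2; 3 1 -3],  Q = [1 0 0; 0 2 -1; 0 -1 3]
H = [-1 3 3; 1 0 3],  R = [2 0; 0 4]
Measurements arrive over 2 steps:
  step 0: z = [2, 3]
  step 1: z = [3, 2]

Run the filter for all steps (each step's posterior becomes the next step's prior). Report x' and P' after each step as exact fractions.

step 0: x̄ = F·x = [-6, -6, 12]
step 0: P̄ = F·P·Fᵀ + Q = [29 20 8; 20 18 -5; 8 -5 65]
step 0: y = z − H·x̄ = [-22, -27]
step 0: S = H·P̄·Hᵀ + R = [520 571; 571 666]
step 0: K = P̄·Hᵀ·S⁻¹ = [6367/20279 -3845/20279; 9799/20279 -8249/20279; -1361/20279 7348/20279]
step 0: x' = x̄ + K·y = [-157933/20279, -114529/20279, 74894/20279]
step 0: P' = (I − K·H)·P̄ = [441691/20279 303832/20279 -152357/20279; 303832/20279 220086/20279 -112276/20279; -152357/20279 -112276/20279 60583/20279]
step 1: x̄ = F·x = [-166078/20279, -8145/20279, -813010/20279]
step 1: P̄ = F·P·Fᵀ + Q = [810519/20279 211572/20279 2669760/20279; 211572/20279 115153/20279 563505/20279; 2669760/20279 563505/20279 10040463/20279]
step 1: y = z − H·x̄ = [2358224/20279, 2645666/20279]
step 1: S = H·P̄·Hᵀ + R = [85106719/20279 95259909/20279; 95259909/20279 107274362/20279]
step 1: K = P̄·Hᵀ·S⁻¹ = [7791177/2727882043 217360272/2727882043; 715958679/2727882043 -587404935/2727882043; 124416153/2727882043 723364965/2727882043]
step 1: x' = x̄ + K·y = [6923163274/2727882043, 5527643169/2727882043, -523306292/2727882043]
step 1: P' = (I − K·H)·P̄ = [11484506640/2727882043 7371718182/2727882043 -3538355184/2727882043; 7371718182/2727882043 6174991154/2727882043 -3240445974/2727882043; -3538355184/2727882043 -3240445974/2727882043 2143938348/2727882043]

step 0: x' = [-157933/20279, -114529/20279, 74894/20279], P' = [441691/20279 303832/20279 -152357/20279; 303832/20279 220086/20279 -112276/20279; -152357/20279 -112276/20279 60583/20279]
step 1: x' = [6923163274/2727882043, 5527643169/2727882043, -523306292/2727882043], P' = [11484506640/2727882043 7371718182/2727882043 -3538355184/2727882043; 7371718182/2727882043 6174991154/2727882043 -3240445974/2727882043; -3538355184/2727882043 -3240445974/2727882043 2143938348/2727882043]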